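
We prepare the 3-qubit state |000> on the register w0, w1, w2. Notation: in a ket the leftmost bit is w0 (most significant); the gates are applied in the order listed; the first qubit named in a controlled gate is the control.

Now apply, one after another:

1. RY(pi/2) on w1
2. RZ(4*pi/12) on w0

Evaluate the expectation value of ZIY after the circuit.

The observable ZIY averages to 0.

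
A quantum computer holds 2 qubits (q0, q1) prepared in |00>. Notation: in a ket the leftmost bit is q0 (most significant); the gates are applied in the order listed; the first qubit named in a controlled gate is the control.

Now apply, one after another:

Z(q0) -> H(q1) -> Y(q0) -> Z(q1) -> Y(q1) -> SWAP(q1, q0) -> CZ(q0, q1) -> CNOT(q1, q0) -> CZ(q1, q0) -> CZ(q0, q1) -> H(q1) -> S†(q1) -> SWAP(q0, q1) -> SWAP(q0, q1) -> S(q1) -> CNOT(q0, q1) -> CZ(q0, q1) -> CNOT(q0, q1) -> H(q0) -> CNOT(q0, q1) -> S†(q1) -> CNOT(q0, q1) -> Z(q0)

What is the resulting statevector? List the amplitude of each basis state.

The resulting statevector has amplitude sqrt(2)/2 on |00>, 0 on |01>, 0 on |10>, sqrt(2)/2 on |11>.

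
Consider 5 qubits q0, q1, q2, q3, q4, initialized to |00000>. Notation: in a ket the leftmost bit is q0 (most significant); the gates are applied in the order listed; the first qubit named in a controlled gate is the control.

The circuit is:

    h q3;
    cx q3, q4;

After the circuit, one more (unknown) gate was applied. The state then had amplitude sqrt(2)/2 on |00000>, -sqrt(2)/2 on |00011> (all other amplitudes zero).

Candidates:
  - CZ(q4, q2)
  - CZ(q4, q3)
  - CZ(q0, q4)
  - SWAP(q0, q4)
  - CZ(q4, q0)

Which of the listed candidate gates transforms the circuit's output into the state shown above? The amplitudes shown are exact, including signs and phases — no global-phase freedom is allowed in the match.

It was CZ(q4, q3) that produced the state shown.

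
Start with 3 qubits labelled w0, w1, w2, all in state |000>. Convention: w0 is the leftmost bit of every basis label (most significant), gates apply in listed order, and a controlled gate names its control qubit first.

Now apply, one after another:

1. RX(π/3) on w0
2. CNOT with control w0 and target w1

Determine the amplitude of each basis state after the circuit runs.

The resulting statevector has amplitude sqrt(3)/2 on |000>, -I/2 on |110>, and 0 on every other basis state.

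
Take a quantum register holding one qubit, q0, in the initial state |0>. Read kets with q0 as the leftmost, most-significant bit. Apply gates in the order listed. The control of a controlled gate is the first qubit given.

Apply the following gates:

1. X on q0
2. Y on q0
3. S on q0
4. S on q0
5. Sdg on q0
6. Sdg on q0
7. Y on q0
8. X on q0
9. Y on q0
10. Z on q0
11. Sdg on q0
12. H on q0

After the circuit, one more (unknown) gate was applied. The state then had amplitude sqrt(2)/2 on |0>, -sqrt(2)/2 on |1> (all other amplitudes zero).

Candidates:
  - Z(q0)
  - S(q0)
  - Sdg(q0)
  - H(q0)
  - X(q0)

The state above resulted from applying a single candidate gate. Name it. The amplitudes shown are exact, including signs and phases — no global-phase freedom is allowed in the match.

It was X(q0) that produced the state shown.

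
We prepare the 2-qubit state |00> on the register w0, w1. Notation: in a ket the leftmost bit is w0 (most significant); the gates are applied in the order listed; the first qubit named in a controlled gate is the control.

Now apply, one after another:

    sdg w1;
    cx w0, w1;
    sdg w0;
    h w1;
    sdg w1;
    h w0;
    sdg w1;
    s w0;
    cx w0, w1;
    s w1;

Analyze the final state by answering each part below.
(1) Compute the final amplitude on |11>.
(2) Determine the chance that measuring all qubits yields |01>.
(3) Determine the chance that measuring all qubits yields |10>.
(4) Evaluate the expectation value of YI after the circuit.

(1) The amplitude on |11> is -1/2.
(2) The probability of measuring |01> is 1/4.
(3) Outcome |10> occurs with probability 1/4.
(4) The observable YI averages to -1.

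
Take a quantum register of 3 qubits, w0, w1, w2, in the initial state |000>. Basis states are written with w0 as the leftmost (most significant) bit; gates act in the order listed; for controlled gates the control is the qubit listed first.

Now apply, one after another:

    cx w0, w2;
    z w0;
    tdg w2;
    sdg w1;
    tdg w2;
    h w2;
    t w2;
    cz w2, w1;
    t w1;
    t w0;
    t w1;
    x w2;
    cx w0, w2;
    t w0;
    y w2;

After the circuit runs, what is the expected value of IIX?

The expectation value of IIX is -sqrt(2)/2.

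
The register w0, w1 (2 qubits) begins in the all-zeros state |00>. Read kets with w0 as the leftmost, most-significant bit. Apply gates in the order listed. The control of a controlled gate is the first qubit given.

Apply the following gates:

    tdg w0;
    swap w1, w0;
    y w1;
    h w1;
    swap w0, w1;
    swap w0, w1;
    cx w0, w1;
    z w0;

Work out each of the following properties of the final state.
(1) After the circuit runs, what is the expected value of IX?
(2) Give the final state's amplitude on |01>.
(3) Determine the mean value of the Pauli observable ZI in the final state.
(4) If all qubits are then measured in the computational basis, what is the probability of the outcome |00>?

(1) The expectation value of IX is -1.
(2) |01> carries amplitude -sqrt(2)*I/2 in the final state.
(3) The expectation value of ZI is 1.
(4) The probability of measuring |00> is 1/2.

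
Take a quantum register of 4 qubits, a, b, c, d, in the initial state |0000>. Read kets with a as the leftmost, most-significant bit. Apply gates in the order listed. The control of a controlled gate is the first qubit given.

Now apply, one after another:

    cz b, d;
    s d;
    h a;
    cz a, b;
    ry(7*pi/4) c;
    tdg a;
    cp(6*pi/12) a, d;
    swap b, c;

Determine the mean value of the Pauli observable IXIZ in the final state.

The expectation value of IXIZ is -sqrt(2)/2.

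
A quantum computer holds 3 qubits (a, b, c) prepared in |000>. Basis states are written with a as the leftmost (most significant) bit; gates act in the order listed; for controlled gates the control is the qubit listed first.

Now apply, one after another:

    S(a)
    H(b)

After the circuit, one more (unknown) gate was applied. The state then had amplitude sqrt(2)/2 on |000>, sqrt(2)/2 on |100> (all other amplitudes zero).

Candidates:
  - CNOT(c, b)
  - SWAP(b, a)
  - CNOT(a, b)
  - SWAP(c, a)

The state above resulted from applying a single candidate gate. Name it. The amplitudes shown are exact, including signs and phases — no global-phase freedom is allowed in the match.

The applied gate was SWAP(b, a).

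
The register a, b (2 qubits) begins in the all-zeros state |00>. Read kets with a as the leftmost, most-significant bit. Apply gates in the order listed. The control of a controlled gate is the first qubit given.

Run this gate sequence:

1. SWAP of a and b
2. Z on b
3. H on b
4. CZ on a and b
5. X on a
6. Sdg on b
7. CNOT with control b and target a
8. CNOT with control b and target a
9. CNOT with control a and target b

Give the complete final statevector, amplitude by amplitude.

The final amplitudes are 0 on |00>, 0 on |01>, -sqrt(2)*I/2 on |10>, sqrt(2)/2 on |11>. Key observation: the block from step 7 through step 8 cancels to the identity and can be dropped.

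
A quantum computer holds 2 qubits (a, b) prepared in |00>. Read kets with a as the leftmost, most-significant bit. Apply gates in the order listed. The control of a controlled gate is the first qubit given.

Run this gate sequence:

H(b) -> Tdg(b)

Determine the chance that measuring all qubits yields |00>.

The probability of measuring |00> is 1/2.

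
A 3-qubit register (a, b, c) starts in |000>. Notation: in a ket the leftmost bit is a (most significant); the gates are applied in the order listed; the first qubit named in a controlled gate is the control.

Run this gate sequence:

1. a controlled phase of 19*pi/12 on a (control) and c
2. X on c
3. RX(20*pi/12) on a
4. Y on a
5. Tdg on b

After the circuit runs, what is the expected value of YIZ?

The expectation value of YIZ is -sqrt(3)/2.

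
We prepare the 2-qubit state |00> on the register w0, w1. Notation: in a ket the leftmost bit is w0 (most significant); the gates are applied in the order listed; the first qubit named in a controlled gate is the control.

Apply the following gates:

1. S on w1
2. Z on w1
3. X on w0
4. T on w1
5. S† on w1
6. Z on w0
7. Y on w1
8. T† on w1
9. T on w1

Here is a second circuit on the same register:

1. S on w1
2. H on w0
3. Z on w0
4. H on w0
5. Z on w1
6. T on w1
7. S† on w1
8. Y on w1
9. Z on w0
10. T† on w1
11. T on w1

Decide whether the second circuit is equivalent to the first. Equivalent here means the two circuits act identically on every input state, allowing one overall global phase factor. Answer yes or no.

Yes, they are equivalent — the unitaries differ by at most a global phase.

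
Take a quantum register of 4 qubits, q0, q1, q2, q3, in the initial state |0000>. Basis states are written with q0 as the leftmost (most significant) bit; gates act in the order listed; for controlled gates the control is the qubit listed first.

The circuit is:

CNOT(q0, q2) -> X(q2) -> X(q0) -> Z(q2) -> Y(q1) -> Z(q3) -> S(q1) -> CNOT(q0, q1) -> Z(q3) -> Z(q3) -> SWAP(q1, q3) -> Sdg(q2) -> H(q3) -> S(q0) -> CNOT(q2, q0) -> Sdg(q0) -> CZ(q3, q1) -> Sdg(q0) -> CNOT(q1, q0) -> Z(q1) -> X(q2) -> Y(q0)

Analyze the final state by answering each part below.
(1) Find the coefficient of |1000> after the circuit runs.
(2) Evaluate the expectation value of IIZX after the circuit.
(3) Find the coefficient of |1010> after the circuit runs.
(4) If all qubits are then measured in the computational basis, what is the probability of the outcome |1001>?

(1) The amplitude on |1000> is sqrt(2)*I/2.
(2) The expectation value of IIZX is 1.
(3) The amplitude on |1010> is 0.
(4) Outcome |1001> occurs with probability 1/2.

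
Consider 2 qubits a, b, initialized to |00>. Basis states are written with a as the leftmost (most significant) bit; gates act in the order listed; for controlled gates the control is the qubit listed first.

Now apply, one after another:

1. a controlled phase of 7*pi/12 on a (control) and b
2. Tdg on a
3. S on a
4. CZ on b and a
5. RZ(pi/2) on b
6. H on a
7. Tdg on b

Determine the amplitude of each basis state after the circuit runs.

The final amplitudes are -sqrt(2)*exp(3*I*pi/4)/2 on |00>, 0 on |01>, -sqrt(2)*exp(3*I*pi/4)/2 on |10>, 0 on |11>.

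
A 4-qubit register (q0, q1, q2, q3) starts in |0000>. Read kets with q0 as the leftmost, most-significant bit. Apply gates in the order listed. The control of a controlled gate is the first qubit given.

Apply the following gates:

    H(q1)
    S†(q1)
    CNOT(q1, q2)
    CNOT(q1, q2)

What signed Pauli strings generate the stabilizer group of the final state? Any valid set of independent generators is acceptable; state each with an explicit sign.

The final state is stabilized by the group generated by -IYII, +ZIII, +IIZI, +IIIZ; other independent generating sets are equally valid.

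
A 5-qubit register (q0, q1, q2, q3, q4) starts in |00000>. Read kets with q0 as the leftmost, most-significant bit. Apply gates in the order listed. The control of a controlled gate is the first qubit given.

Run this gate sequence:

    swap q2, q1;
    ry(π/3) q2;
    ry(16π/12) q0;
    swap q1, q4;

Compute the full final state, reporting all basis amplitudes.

After the circuit, the state carries amplitude -sqrt(3)/4 on |00000>, -1/4 on |00100>, 3/4 on |10000>, sqrt(3)/4 on |10100>, and 0 on every other basis state.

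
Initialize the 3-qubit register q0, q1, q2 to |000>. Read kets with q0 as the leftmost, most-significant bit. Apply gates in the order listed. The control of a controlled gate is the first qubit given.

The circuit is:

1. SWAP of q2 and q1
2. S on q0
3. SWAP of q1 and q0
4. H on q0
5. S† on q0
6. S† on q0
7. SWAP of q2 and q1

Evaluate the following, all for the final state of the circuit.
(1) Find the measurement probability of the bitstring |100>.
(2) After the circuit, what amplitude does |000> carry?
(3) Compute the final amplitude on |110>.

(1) Outcome |100> occurs with probability 1/2.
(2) |000> carries amplitude sqrt(2)/2 in the final state.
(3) The final state's coefficient on |110> equals 0.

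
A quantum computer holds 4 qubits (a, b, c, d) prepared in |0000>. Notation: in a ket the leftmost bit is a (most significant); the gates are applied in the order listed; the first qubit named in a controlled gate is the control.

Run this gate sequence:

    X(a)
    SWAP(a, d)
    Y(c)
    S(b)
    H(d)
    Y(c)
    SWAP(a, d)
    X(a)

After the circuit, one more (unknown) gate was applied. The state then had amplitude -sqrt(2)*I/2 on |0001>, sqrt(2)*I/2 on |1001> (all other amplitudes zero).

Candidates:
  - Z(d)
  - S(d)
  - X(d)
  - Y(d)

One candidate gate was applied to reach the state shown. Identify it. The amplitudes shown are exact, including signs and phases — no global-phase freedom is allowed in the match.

The unique candidate consistent with the amplitudes is Y(d).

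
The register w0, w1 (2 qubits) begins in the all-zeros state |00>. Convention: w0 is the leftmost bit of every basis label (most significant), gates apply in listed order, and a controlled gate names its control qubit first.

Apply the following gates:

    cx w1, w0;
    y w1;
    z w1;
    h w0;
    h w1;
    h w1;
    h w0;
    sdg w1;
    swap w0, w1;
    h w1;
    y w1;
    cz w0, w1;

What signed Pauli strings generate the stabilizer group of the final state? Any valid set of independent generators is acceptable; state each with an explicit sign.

The final state is stabilized by the group generated by +IX, -ZI; other independent generating sets are equally valid.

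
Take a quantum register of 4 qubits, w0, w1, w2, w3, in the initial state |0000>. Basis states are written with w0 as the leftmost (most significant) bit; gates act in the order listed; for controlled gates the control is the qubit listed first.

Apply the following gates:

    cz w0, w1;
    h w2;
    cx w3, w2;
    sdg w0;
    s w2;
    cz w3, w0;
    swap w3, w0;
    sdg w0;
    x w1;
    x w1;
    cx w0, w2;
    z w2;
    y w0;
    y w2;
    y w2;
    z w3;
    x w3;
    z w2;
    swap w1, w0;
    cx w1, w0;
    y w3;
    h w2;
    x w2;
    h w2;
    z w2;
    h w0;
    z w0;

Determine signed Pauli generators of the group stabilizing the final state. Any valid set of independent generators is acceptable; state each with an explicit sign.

The final state is stabilized by the group generated by +XIII, +IIYI, -IZII, +IIIZ; other independent generating sets are equally valid.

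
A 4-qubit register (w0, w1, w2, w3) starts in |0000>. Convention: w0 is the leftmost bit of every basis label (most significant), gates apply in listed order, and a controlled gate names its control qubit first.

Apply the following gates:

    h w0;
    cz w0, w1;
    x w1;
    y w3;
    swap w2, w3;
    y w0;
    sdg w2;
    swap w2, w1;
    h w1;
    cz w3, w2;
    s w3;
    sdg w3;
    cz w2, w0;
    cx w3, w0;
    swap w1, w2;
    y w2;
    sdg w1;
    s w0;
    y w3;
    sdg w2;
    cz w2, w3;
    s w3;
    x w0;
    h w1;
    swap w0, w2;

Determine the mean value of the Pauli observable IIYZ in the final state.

In the final state, IIYZ has expectation 1.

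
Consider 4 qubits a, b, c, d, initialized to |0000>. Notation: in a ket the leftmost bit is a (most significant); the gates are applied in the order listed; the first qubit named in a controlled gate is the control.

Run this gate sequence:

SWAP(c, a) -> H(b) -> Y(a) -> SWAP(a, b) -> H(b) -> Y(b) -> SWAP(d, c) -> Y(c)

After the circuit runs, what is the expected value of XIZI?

The observable XIZI averages to -1.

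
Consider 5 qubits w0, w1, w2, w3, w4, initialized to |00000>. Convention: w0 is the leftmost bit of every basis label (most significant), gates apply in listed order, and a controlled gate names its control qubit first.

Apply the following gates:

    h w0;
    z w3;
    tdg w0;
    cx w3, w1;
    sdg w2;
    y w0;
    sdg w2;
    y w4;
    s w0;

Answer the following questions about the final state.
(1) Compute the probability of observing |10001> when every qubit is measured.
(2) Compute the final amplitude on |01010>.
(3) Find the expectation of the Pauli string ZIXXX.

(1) Outcome |10001> occurs with probability 1/2.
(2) The amplitude on |01010> is 0.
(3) The observable ZIXXX averages to 0.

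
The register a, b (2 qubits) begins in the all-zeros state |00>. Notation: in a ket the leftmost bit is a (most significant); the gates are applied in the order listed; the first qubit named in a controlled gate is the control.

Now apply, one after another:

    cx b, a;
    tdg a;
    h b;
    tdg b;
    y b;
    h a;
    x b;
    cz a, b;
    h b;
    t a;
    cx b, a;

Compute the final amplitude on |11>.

The final state's coefficient on |11> equals sqrt(2)*(exp(I*pi/4) + I)/4.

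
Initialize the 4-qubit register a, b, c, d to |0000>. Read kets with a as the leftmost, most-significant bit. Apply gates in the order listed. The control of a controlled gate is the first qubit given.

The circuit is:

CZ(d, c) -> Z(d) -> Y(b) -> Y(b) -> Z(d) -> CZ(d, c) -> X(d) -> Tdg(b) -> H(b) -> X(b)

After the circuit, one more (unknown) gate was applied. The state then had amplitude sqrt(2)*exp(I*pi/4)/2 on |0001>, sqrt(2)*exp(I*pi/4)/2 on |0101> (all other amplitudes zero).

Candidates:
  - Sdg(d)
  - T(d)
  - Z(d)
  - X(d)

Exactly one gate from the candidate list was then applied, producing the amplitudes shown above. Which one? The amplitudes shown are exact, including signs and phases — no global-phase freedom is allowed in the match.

The applied gate was T(d). Key observation: steps 1-6 multiply out to the identity, so the circuit reduces to the remaining gates.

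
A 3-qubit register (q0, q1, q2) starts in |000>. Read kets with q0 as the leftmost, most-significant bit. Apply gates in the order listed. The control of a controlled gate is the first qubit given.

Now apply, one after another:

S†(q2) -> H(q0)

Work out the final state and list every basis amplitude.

After the circuit, the state carries amplitude sqrt(2)/2 on |000>, sqrt(2)/2 on |100>, and 0 on every other basis state.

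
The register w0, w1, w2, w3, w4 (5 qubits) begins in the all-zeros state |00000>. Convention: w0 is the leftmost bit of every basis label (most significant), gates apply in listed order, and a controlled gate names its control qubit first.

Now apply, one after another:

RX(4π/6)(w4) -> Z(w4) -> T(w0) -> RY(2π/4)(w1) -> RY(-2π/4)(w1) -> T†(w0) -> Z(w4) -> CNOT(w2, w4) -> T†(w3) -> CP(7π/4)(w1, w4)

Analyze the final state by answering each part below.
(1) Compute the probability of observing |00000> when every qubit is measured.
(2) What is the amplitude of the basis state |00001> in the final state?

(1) A full measurement returns |00000> with probability 1/4.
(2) The amplitude on |00001> is -sqrt(3)*I/2.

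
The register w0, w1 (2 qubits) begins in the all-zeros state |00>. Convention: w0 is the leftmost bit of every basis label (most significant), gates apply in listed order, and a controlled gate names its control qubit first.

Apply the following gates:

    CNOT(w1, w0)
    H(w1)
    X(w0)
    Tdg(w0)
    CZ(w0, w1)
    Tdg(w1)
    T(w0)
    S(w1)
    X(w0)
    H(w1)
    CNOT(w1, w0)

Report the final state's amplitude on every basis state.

The resulting statevector has amplitude 1/2 - exp(I*pi/4)/2 on |00>, 0 on |01>, 0 on |10>, 1/2 + exp(I*pi/4)/2 on |11>.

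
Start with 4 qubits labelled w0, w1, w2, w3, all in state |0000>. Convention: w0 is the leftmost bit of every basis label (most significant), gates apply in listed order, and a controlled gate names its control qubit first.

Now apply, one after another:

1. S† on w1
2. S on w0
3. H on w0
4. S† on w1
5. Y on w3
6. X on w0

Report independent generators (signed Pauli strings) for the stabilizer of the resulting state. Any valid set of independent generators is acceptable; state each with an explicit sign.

The stabilizer group can be generated by +XIII, +IZII, +IIZI, -IIIZ, among other valid generating sets.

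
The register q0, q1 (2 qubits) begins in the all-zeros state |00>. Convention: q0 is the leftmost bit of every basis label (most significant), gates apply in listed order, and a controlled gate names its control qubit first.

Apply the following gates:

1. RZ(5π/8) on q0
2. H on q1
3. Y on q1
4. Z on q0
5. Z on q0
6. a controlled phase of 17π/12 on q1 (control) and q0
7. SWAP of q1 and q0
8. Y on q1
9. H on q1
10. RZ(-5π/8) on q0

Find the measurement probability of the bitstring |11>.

The probability of measuring |11> is 1/4.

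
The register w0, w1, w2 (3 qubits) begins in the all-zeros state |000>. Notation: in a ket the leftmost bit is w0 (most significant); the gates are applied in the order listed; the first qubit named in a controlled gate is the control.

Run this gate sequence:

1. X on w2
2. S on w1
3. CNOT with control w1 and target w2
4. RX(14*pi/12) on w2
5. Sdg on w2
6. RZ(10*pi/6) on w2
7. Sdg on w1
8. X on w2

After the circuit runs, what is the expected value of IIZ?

The observable IIZ averages to -sqrt(3)/2.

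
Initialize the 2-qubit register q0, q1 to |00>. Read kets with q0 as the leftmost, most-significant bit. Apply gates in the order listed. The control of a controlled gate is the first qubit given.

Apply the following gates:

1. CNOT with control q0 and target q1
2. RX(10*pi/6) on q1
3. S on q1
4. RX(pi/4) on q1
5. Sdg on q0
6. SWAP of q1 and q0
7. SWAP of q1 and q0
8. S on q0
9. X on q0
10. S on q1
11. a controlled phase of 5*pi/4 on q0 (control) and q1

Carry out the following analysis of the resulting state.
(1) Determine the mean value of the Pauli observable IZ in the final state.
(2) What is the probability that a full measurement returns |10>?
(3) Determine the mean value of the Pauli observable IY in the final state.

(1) The observable IZ averages to sqrt(2)/4. Key observation: the block from step 5 through step 8 cancels to the identity and can be dropped.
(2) The probability of measuring |10> is sqrt(2)/8 + 1/2.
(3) The observable IY averages to -1/4 + sqrt(6)/4.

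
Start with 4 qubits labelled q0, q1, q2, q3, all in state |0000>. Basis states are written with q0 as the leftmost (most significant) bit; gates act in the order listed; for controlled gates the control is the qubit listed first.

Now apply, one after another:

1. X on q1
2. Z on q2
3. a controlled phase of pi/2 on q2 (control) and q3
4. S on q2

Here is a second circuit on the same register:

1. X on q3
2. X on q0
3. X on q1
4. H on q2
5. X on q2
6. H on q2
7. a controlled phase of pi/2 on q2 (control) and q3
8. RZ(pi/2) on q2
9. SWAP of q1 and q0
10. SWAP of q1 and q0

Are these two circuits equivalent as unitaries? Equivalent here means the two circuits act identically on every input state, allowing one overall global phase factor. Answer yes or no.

No — the two circuits implement different unitaries, even allowing a global phase.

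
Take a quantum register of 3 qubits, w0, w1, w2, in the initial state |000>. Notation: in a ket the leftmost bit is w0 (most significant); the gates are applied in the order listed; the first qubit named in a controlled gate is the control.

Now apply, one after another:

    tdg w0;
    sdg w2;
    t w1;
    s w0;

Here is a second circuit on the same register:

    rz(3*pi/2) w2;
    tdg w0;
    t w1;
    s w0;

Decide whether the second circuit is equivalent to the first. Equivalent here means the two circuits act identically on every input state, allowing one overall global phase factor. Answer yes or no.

Yes — the two circuits implement the same unitary up to a global phase.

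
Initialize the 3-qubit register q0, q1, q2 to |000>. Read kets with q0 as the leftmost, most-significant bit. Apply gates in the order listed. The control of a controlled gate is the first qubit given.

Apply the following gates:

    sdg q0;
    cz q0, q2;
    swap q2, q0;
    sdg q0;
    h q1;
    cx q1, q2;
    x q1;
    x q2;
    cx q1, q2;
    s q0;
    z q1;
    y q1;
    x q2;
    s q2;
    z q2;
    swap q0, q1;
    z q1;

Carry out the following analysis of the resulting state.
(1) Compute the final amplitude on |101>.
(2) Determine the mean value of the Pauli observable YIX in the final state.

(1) The final state's coefficient on |101> equals sqrt(2)/2.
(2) The expectation value of YIX is 0.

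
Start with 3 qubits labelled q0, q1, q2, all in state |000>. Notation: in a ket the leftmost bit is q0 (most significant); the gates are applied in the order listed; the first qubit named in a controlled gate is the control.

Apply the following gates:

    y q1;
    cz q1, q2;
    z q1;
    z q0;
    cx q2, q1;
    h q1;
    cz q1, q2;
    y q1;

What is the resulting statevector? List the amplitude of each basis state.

The final amplitudes are sqrt(2)/2 on |000>, sqrt(2)/2 on |010>, and 0 on every other basis state.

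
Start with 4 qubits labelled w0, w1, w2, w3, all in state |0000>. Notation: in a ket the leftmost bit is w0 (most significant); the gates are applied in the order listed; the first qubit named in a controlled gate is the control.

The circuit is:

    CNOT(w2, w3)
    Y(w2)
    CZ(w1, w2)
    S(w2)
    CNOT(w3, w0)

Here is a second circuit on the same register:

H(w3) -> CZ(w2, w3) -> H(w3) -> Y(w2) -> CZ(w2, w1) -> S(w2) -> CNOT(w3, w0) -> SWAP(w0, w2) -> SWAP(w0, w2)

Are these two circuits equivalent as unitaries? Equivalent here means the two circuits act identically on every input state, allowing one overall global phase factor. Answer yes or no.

Yes — the two circuits implement the same unitary up to a global phase.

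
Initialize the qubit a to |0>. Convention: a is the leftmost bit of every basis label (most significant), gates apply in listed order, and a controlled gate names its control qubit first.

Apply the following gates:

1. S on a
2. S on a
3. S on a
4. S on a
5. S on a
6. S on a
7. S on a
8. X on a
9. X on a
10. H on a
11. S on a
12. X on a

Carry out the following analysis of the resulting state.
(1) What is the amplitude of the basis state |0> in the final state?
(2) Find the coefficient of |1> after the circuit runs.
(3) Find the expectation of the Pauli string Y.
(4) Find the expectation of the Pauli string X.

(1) The amplitude on |0> is sqrt(2)*I/2. Key observation: steps 4-7 multiply out to the identity, so the circuit reduces to the remaining gates.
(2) The final state's coefficient on |1> equals sqrt(2)/2.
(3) The expectation value of Y is -1.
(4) The expectation value of X is 0.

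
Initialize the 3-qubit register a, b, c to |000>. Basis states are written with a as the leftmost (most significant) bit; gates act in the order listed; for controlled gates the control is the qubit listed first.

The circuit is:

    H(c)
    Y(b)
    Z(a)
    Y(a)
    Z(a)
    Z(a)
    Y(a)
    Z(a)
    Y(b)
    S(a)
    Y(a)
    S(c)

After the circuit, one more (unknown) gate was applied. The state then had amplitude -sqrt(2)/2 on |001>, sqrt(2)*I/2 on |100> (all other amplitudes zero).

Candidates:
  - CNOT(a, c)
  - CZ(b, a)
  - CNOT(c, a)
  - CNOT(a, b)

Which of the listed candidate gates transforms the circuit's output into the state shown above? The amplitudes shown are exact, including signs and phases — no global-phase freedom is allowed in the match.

The applied gate was CNOT(c, a). Key observation: the block from step 2 through step 9 cancels to the identity and can be dropped.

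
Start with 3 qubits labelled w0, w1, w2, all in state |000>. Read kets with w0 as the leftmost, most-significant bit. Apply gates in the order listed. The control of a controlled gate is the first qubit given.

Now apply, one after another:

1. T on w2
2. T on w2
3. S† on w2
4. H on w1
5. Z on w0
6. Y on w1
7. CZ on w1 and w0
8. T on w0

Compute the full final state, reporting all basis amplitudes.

After the circuit, the state carries amplitude -sqrt(2)*I/2 on |000>, sqrt(2)*I/2 on |010>, and 0 on every other basis state.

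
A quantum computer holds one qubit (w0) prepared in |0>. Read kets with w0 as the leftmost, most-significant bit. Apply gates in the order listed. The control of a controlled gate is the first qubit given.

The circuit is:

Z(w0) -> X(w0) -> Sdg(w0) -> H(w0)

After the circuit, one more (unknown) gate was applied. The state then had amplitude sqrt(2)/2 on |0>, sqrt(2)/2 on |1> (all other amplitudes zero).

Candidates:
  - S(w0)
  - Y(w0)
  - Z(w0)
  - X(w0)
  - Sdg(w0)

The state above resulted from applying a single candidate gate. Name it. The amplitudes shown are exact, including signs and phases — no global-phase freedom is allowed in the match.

The unique candidate consistent with the amplitudes is Y(w0).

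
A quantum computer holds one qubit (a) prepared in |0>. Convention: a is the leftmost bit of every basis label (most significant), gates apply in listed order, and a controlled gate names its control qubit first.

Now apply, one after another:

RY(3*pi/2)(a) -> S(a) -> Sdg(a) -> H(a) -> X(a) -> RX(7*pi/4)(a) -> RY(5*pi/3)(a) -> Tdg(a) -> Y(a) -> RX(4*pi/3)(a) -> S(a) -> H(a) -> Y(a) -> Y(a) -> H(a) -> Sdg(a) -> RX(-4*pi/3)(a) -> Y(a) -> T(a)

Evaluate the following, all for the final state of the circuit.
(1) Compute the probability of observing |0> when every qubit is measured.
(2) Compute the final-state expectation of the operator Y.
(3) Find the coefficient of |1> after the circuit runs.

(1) The probability of measuring |0> is sqrt(2)/8 + 1/2.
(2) The expectation value of Y is sqrt(2)/2.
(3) The amplitude on |1> is sqrt(sqrt(2) + 2)/4 - I*sqrt(6 - 3*sqrt(2))/4.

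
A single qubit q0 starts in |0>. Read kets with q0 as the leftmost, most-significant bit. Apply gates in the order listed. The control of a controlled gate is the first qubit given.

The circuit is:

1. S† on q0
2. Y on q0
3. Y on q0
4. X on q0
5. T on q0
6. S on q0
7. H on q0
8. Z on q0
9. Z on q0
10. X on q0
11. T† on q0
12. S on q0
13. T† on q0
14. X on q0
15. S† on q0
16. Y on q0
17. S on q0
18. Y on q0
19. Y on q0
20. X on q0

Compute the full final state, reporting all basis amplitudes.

After the circuit, the state carries amplitude -sqrt(2)*exp(3*I*pi/4)/2 on |0>, sqrt(2)*exp(3*I*pi/4)/2 on |1>.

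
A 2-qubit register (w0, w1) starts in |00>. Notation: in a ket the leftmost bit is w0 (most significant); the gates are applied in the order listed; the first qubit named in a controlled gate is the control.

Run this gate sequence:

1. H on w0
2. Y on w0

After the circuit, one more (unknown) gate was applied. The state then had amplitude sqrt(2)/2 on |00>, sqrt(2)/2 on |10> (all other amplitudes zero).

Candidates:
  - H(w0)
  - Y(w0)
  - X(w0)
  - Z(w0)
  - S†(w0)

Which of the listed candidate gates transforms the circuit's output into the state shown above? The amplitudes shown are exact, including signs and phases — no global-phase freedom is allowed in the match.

It was Y(w0) that produced the state shown.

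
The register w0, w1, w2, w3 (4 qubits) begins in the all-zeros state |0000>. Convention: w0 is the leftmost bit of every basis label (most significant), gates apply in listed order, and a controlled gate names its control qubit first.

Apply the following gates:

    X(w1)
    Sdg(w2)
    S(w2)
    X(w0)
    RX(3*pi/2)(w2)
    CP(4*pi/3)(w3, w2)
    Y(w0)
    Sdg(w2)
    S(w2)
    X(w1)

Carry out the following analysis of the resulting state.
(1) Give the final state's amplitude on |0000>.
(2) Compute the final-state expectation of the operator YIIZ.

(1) |0000> carries amplitude sqrt(2)*I/2 in the final state.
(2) The expectation value of YIIZ is 0.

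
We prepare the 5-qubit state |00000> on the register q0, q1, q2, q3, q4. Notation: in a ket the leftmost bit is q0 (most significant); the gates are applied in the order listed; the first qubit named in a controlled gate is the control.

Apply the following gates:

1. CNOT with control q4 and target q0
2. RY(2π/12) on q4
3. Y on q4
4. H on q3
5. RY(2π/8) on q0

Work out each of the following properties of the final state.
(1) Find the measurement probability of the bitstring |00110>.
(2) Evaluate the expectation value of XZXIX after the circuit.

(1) A full measurement returns |00110> with probability 0.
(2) In the final state, XZXIX has expectation 0.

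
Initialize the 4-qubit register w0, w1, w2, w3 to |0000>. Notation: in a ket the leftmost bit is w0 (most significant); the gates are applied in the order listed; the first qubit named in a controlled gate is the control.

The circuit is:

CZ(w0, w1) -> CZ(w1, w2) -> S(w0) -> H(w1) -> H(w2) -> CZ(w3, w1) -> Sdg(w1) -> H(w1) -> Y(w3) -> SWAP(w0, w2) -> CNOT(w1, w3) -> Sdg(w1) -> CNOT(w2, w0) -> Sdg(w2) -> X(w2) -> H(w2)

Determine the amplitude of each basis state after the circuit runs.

The resulting statevector has amplitude 0 on |0000>, 1/4 + I/4 on |0001>, 0 on |0010>, -1/4 - I/4 on |0011>, 1/4 + I/4 on |0100>, 0 on |0101>, -1/4 - I/4 on |0110>, 0 on |0111>, 0 on |1000>, 1/4 + I/4 on |1001>, 0 on |1010>, -1/4 - I/4 on |1011>, 1/4 + I/4 on |1100>, 0 on |1101>, -1/4 - I/4 on |1110>, 0 on |1111>.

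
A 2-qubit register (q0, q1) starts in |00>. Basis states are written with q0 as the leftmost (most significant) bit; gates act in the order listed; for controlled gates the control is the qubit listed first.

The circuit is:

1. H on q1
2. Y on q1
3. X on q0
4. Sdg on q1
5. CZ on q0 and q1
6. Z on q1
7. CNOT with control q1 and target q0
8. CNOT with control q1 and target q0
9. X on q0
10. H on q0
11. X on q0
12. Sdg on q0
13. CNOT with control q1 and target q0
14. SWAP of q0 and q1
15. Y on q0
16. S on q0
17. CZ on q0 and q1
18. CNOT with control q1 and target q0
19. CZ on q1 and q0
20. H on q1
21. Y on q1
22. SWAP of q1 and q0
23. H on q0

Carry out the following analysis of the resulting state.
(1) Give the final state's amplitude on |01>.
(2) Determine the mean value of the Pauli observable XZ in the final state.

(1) |01> carries amplitude -1/2 in the final state.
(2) The observable XZ averages to 0.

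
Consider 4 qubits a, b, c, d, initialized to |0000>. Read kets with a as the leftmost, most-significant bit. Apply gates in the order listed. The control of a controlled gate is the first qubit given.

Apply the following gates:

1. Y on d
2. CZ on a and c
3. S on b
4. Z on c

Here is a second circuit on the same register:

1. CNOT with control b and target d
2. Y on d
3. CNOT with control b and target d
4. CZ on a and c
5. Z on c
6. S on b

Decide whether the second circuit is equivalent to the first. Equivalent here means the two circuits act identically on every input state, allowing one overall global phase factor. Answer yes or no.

No — the two circuits implement different unitaries, even allowing a global phase.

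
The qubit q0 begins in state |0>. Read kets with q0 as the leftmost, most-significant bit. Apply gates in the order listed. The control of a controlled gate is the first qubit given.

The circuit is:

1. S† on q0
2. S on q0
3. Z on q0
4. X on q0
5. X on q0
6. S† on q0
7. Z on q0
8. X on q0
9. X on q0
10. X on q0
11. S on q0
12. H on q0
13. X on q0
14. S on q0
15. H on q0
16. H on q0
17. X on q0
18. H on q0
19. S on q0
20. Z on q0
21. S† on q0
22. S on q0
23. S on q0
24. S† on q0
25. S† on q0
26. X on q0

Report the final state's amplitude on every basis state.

The resulting statevector has amplitude 1/2 - I/2 on |0>, -1/2 - I/2 on |1>.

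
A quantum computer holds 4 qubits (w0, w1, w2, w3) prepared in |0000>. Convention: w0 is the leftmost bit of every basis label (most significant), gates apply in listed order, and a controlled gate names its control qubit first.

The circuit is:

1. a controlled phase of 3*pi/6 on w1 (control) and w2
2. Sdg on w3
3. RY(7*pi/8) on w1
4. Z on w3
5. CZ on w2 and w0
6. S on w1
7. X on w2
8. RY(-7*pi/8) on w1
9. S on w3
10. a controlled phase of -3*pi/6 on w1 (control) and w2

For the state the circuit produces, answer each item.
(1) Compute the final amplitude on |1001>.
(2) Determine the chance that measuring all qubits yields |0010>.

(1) The final state's coefficient on |1001> equals 0.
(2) A full measurement returns |0010> with probability sqrt(2)/8 + 3/4.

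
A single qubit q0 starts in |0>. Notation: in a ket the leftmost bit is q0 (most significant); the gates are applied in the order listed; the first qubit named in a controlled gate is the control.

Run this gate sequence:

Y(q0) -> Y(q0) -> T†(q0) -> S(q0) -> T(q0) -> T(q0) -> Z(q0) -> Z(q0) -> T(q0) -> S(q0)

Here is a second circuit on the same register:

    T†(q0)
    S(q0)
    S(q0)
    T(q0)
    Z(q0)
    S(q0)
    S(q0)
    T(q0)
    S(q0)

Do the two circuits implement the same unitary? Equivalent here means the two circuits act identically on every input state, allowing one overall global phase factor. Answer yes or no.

No — the two circuits implement different unitaries, even allowing a global phase.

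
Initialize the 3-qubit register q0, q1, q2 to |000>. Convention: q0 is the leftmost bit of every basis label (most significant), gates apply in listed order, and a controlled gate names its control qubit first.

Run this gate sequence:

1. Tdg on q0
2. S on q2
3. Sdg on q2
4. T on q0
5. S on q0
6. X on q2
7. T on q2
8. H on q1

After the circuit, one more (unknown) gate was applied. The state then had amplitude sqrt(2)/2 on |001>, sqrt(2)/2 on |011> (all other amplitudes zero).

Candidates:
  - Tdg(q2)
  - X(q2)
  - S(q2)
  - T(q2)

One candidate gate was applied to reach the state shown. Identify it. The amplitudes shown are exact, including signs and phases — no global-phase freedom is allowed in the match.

The unique candidate consistent with the amplitudes is Tdg(q2). Key observation: gates 1-4 undo each other exactly, leaving only the rest of the circuit to track.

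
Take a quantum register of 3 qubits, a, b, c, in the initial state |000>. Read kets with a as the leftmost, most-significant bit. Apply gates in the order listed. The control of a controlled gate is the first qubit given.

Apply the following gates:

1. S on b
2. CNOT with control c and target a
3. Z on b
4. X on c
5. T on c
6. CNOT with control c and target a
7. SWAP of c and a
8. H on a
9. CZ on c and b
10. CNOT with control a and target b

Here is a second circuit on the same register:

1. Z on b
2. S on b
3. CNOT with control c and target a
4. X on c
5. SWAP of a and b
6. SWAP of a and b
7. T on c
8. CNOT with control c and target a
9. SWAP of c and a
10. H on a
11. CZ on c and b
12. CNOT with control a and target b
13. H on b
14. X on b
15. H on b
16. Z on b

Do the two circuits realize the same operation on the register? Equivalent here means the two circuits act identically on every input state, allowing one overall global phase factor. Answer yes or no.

Yes, they are equivalent — the unitaries differ by at most a global phase.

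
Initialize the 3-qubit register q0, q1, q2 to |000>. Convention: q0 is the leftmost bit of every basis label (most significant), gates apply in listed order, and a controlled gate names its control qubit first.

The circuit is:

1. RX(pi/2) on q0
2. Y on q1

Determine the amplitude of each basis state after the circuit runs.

The resulting statevector has amplitude sqrt(2)*I/2 on |010>, sqrt(2)/2 on |110>, and 0 on every other basis state.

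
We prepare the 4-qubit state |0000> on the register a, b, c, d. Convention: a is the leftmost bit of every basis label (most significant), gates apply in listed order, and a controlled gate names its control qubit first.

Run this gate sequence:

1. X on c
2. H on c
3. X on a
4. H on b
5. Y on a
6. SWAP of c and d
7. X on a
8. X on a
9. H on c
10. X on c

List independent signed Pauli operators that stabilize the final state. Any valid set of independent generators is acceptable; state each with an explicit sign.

The stabilizer group can be generated by +IXII, +IIXI, -IIIX, +ZIII, among other valid generating sets.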